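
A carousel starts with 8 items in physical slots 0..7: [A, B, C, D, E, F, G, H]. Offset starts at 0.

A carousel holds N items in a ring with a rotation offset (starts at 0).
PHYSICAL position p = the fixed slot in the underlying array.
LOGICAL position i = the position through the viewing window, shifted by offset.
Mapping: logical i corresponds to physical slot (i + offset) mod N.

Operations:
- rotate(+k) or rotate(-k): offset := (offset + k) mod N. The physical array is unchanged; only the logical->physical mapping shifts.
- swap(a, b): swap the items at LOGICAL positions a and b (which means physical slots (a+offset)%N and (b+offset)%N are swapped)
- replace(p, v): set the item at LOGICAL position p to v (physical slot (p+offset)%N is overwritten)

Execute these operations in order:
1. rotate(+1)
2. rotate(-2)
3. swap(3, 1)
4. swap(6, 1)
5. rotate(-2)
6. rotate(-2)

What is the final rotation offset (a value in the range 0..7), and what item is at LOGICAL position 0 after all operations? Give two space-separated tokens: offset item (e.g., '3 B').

After op 1 (rotate(+1)): offset=1, physical=[A,B,C,D,E,F,G,H], logical=[B,C,D,E,F,G,H,A]
After op 2 (rotate(-2)): offset=7, physical=[A,B,C,D,E,F,G,H], logical=[H,A,B,C,D,E,F,G]
After op 3 (swap(3, 1)): offset=7, physical=[C,B,A,D,E,F,G,H], logical=[H,C,B,A,D,E,F,G]
After op 4 (swap(6, 1)): offset=7, physical=[F,B,A,D,E,C,G,H], logical=[H,F,B,A,D,E,C,G]
After op 5 (rotate(-2)): offset=5, physical=[F,B,A,D,E,C,G,H], logical=[C,G,H,F,B,A,D,E]
After op 6 (rotate(-2)): offset=3, physical=[F,B,A,D,E,C,G,H], logical=[D,E,C,G,H,F,B,A]

Answer: 3 D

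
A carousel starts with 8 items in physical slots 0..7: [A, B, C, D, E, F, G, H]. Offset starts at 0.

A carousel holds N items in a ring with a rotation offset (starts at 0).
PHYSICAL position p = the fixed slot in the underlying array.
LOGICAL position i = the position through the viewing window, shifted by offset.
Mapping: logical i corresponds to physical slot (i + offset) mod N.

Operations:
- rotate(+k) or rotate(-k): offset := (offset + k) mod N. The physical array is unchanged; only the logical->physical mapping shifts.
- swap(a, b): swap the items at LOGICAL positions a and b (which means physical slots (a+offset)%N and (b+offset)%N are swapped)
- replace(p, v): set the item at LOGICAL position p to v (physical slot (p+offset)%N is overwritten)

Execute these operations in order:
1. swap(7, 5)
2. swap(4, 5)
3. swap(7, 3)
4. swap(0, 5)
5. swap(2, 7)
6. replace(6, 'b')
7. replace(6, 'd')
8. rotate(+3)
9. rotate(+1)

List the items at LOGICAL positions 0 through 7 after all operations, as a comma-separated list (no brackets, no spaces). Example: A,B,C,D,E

Answer: H,A,d,C,E,B,D,F

Derivation:
After op 1 (swap(7, 5)): offset=0, physical=[A,B,C,D,E,H,G,F], logical=[A,B,C,D,E,H,G,F]
After op 2 (swap(4, 5)): offset=0, physical=[A,B,C,D,H,E,G,F], logical=[A,B,C,D,H,E,G,F]
After op 3 (swap(7, 3)): offset=0, physical=[A,B,C,F,H,E,G,D], logical=[A,B,C,F,H,E,G,D]
After op 4 (swap(0, 5)): offset=0, physical=[E,B,C,F,H,A,G,D], logical=[E,B,C,F,H,A,G,D]
After op 5 (swap(2, 7)): offset=0, physical=[E,B,D,F,H,A,G,C], logical=[E,B,D,F,H,A,G,C]
After op 6 (replace(6, 'b')): offset=0, physical=[E,B,D,F,H,A,b,C], logical=[E,B,D,F,H,A,b,C]
After op 7 (replace(6, 'd')): offset=0, physical=[E,B,D,F,H,A,d,C], logical=[E,B,D,F,H,A,d,C]
After op 8 (rotate(+3)): offset=3, physical=[E,B,D,F,H,A,d,C], logical=[F,H,A,d,C,E,B,D]
After op 9 (rotate(+1)): offset=4, physical=[E,B,D,F,H,A,d,C], logical=[H,A,d,C,E,B,D,F]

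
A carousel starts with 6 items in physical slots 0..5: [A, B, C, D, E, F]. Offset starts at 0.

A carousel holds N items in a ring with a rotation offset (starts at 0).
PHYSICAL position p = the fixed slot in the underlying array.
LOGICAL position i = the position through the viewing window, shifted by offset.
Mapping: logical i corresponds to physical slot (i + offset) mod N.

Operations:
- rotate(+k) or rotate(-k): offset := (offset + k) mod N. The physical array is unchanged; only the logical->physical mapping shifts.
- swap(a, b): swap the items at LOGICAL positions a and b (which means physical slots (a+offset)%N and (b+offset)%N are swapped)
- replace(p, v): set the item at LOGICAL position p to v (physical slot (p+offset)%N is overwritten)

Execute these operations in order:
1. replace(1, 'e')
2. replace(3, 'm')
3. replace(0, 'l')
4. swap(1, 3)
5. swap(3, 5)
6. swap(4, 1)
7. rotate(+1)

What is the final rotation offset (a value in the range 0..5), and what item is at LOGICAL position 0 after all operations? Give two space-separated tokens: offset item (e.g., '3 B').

Answer: 1 E

Derivation:
After op 1 (replace(1, 'e')): offset=0, physical=[A,e,C,D,E,F], logical=[A,e,C,D,E,F]
After op 2 (replace(3, 'm')): offset=0, physical=[A,e,C,m,E,F], logical=[A,e,C,m,E,F]
After op 3 (replace(0, 'l')): offset=0, physical=[l,e,C,m,E,F], logical=[l,e,C,m,E,F]
After op 4 (swap(1, 3)): offset=0, physical=[l,m,C,e,E,F], logical=[l,m,C,e,E,F]
After op 5 (swap(3, 5)): offset=0, physical=[l,m,C,F,E,e], logical=[l,m,C,F,E,e]
After op 6 (swap(4, 1)): offset=0, physical=[l,E,C,F,m,e], logical=[l,E,C,F,m,e]
After op 7 (rotate(+1)): offset=1, physical=[l,E,C,F,m,e], logical=[E,C,F,m,e,l]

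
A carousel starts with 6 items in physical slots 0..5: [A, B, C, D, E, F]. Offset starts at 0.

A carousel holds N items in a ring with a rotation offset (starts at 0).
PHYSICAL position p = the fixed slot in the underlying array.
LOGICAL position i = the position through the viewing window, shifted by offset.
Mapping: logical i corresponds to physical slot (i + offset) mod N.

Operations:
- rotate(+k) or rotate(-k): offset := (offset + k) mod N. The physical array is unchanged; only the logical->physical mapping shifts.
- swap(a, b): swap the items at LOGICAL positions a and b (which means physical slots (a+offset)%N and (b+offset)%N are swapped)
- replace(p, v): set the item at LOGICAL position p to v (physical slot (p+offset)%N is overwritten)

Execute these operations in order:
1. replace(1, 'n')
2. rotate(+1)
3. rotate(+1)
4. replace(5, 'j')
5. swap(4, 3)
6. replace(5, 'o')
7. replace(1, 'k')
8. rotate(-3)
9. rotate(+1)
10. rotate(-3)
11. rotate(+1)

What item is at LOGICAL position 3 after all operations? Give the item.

Answer: o

Derivation:
After op 1 (replace(1, 'n')): offset=0, physical=[A,n,C,D,E,F], logical=[A,n,C,D,E,F]
After op 2 (rotate(+1)): offset=1, physical=[A,n,C,D,E,F], logical=[n,C,D,E,F,A]
After op 3 (rotate(+1)): offset=2, physical=[A,n,C,D,E,F], logical=[C,D,E,F,A,n]
After op 4 (replace(5, 'j')): offset=2, physical=[A,j,C,D,E,F], logical=[C,D,E,F,A,j]
After op 5 (swap(4, 3)): offset=2, physical=[F,j,C,D,E,A], logical=[C,D,E,A,F,j]
After op 6 (replace(5, 'o')): offset=2, physical=[F,o,C,D,E,A], logical=[C,D,E,A,F,o]
After op 7 (replace(1, 'k')): offset=2, physical=[F,o,C,k,E,A], logical=[C,k,E,A,F,o]
After op 8 (rotate(-3)): offset=5, physical=[F,o,C,k,E,A], logical=[A,F,o,C,k,E]
After op 9 (rotate(+1)): offset=0, physical=[F,o,C,k,E,A], logical=[F,o,C,k,E,A]
After op 10 (rotate(-3)): offset=3, physical=[F,o,C,k,E,A], logical=[k,E,A,F,o,C]
After op 11 (rotate(+1)): offset=4, physical=[F,o,C,k,E,A], logical=[E,A,F,o,C,k]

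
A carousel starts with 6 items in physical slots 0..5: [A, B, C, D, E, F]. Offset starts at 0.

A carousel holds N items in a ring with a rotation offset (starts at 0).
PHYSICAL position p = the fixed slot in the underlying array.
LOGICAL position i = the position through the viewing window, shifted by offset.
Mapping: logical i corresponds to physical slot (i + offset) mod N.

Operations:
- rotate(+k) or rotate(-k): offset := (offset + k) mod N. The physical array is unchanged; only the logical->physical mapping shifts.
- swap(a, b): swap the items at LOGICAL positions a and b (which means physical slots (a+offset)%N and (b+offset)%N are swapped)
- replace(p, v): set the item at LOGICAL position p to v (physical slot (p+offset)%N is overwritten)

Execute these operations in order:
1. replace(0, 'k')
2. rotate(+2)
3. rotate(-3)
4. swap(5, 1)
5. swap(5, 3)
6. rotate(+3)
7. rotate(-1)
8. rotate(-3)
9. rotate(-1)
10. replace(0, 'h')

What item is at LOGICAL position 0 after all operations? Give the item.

Answer: h

Derivation:
After op 1 (replace(0, 'k')): offset=0, physical=[k,B,C,D,E,F], logical=[k,B,C,D,E,F]
After op 2 (rotate(+2)): offset=2, physical=[k,B,C,D,E,F], logical=[C,D,E,F,k,B]
After op 3 (rotate(-3)): offset=5, physical=[k,B,C,D,E,F], logical=[F,k,B,C,D,E]
After op 4 (swap(5, 1)): offset=5, physical=[E,B,C,D,k,F], logical=[F,E,B,C,D,k]
After op 5 (swap(5, 3)): offset=5, physical=[E,B,k,D,C,F], logical=[F,E,B,k,D,C]
After op 6 (rotate(+3)): offset=2, physical=[E,B,k,D,C,F], logical=[k,D,C,F,E,B]
After op 7 (rotate(-1)): offset=1, physical=[E,B,k,D,C,F], logical=[B,k,D,C,F,E]
After op 8 (rotate(-3)): offset=4, physical=[E,B,k,D,C,F], logical=[C,F,E,B,k,D]
After op 9 (rotate(-1)): offset=3, physical=[E,B,k,D,C,F], logical=[D,C,F,E,B,k]
After op 10 (replace(0, 'h')): offset=3, physical=[E,B,k,h,C,F], logical=[h,C,F,E,B,k]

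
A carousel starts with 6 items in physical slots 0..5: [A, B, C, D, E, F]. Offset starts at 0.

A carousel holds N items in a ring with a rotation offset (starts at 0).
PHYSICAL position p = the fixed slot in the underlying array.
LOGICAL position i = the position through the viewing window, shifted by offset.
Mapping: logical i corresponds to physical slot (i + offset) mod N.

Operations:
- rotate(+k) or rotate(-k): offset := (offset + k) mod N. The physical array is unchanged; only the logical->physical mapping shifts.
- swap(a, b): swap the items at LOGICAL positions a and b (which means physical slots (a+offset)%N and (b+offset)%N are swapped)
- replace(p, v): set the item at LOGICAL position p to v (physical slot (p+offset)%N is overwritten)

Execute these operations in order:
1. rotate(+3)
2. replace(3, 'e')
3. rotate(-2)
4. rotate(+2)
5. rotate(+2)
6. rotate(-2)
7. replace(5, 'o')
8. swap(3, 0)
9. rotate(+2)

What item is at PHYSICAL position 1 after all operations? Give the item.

Answer: B

Derivation:
After op 1 (rotate(+3)): offset=3, physical=[A,B,C,D,E,F], logical=[D,E,F,A,B,C]
After op 2 (replace(3, 'e')): offset=3, physical=[e,B,C,D,E,F], logical=[D,E,F,e,B,C]
After op 3 (rotate(-2)): offset=1, physical=[e,B,C,D,E,F], logical=[B,C,D,E,F,e]
After op 4 (rotate(+2)): offset=3, physical=[e,B,C,D,E,F], logical=[D,E,F,e,B,C]
After op 5 (rotate(+2)): offset=5, physical=[e,B,C,D,E,F], logical=[F,e,B,C,D,E]
After op 6 (rotate(-2)): offset=3, physical=[e,B,C,D,E,F], logical=[D,E,F,e,B,C]
After op 7 (replace(5, 'o')): offset=3, physical=[e,B,o,D,E,F], logical=[D,E,F,e,B,o]
After op 8 (swap(3, 0)): offset=3, physical=[D,B,o,e,E,F], logical=[e,E,F,D,B,o]
After op 9 (rotate(+2)): offset=5, physical=[D,B,o,e,E,F], logical=[F,D,B,o,e,E]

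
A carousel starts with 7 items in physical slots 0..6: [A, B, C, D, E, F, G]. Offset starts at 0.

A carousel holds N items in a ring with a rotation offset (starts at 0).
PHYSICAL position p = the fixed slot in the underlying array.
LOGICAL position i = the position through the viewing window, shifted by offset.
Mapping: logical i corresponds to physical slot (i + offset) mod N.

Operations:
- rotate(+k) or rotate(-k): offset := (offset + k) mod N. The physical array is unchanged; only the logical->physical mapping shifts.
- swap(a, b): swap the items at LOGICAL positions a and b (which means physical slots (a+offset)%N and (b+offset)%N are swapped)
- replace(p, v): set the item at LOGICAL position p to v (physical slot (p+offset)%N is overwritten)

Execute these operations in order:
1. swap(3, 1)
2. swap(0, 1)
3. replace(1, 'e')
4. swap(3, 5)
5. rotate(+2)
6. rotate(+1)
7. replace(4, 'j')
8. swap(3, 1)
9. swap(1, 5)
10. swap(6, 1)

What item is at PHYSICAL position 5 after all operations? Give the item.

After op 1 (swap(3, 1)): offset=0, physical=[A,D,C,B,E,F,G], logical=[A,D,C,B,E,F,G]
After op 2 (swap(0, 1)): offset=0, physical=[D,A,C,B,E,F,G], logical=[D,A,C,B,E,F,G]
After op 3 (replace(1, 'e')): offset=0, physical=[D,e,C,B,E,F,G], logical=[D,e,C,B,E,F,G]
After op 4 (swap(3, 5)): offset=0, physical=[D,e,C,F,E,B,G], logical=[D,e,C,F,E,B,G]
After op 5 (rotate(+2)): offset=2, physical=[D,e,C,F,E,B,G], logical=[C,F,E,B,G,D,e]
After op 6 (rotate(+1)): offset=3, physical=[D,e,C,F,E,B,G], logical=[F,E,B,G,D,e,C]
After op 7 (replace(4, 'j')): offset=3, physical=[j,e,C,F,E,B,G], logical=[F,E,B,G,j,e,C]
After op 8 (swap(3, 1)): offset=3, physical=[j,e,C,F,G,B,E], logical=[F,G,B,E,j,e,C]
After op 9 (swap(1, 5)): offset=3, physical=[j,G,C,F,e,B,E], logical=[F,e,B,E,j,G,C]
After op 10 (swap(6, 1)): offset=3, physical=[j,G,e,F,C,B,E], logical=[F,C,B,E,j,G,e]

Answer: B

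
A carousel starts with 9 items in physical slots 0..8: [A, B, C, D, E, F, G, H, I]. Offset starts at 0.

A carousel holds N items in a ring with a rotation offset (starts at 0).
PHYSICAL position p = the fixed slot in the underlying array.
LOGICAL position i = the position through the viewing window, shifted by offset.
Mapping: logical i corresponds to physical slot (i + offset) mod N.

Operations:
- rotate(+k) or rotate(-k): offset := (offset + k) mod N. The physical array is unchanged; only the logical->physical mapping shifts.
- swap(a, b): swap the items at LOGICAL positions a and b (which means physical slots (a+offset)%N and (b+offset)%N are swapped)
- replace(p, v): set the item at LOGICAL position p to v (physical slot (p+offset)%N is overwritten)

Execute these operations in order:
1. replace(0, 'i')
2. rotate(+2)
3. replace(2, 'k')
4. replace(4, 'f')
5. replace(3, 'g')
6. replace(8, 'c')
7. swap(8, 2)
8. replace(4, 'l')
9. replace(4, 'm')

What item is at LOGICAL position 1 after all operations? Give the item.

Answer: D

Derivation:
After op 1 (replace(0, 'i')): offset=0, physical=[i,B,C,D,E,F,G,H,I], logical=[i,B,C,D,E,F,G,H,I]
After op 2 (rotate(+2)): offset=2, physical=[i,B,C,D,E,F,G,H,I], logical=[C,D,E,F,G,H,I,i,B]
After op 3 (replace(2, 'k')): offset=2, physical=[i,B,C,D,k,F,G,H,I], logical=[C,D,k,F,G,H,I,i,B]
After op 4 (replace(4, 'f')): offset=2, physical=[i,B,C,D,k,F,f,H,I], logical=[C,D,k,F,f,H,I,i,B]
After op 5 (replace(3, 'g')): offset=2, physical=[i,B,C,D,k,g,f,H,I], logical=[C,D,k,g,f,H,I,i,B]
After op 6 (replace(8, 'c')): offset=2, physical=[i,c,C,D,k,g,f,H,I], logical=[C,D,k,g,f,H,I,i,c]
After op 7 (swap(8, 2)): offset=2, physical=[i,k,C,D,c,g,f,H,I], logical=[C,D,c,g,f,H,I,i,k]
After op 8 (replace(4, 'l')): offset=2, physical=[i,k,C,D,c,g,l,H,I], logical=[C,D,c,g,l,H,I,i,k]
After op 9 (replace(4, 'm')): offset=2, physical=[i,k,C,D,c,g,m,H,I], logical=[C,D,c,g,m,H,I,i,k]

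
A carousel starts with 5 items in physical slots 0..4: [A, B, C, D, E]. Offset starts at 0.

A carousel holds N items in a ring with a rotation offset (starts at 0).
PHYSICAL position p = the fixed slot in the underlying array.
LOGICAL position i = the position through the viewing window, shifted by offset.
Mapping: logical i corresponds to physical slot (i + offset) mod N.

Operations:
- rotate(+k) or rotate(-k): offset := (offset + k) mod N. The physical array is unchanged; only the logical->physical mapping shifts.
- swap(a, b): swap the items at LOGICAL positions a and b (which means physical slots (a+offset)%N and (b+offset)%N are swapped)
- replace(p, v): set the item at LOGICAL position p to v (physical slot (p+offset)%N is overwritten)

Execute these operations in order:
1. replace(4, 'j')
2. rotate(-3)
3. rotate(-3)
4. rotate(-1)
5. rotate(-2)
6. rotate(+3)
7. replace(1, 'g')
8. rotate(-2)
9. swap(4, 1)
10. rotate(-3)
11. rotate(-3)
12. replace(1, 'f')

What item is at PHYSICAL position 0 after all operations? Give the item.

After op 1 (replace(4, 'j')): offset=0, physical=[A,B,C,D,j], logical=[A,B,C,D,j]
After op 2 (rotate(-3)): offset=2, physical=[A,B,C,D,j], logical=[C,D,j,A,B]
After op 3 (rotate(-3)): offset=4, physical=[A,B,C,D,j], logical=[j,A,B,C,D]
After op 4 (rotate(-1)): offset=3, physical=[A,B,C,D,j], logical=[D,j,A,B,C]
After op 5 (rotate(-2)): offset=1, physical=[A,B,C,D,j], logical=[B,C,D,j,A]
After op 6 (rotate(+3)): offset=4, physical=[A,B,C,D,j], logical=[j,A,B,C,D]
After op 7 (replace(1, 'g')): offset=4, physical=[g,B,C,D,j], logical=[j,g,B,C,D]
After op 8 (rotate(-2)): offset=2, physical=[g,B,C,D,j], logical=[C,D,j,g,B]
After op 9 (swap(4, 1)): offset=2, physical=[g,D,C,B,j], logical=[C,B,j,g,D]
After op 10 (rotate(-3)): offset=4, physical=[g,D,C,B,j], logical=[j,g,D,C,B]
After op 11 (rotate(-3)): offset=1, physical=[g,D,C,B,j], logical=[D,C,B,j,g]
After op 12 (replace(1, 'f')): offset=1, physical=[g,D,f,B,j], logical=[D,f,B,j,g]

Answer: g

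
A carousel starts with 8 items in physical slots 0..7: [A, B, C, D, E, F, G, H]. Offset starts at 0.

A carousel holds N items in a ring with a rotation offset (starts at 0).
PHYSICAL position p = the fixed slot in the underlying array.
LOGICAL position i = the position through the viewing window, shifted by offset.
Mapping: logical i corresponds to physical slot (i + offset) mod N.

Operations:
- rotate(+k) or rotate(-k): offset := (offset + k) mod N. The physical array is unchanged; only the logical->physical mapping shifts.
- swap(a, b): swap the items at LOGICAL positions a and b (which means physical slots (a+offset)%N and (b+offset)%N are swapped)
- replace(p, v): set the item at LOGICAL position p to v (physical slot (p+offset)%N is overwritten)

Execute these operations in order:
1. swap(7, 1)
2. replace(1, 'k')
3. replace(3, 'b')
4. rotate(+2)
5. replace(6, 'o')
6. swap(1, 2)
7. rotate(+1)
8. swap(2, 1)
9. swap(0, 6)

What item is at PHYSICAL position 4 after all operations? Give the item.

After op 1 (swap(7, 1)): offset=0, physical=[A,H,C,D,E,F,G,B], logical=[A,H,C,D,E,F,G,B]
After op 2 (replace(1, 'k')): offset=0, physical=[A,k,C,D,E,F,G,B], logical=[A,k,C,D,E,F,G,B]
After op 3 (replace(3, 'b')): offset=0, physical=[A,k,C,b,E,F,G,B], logical=[A,k,C,b,E,F,G,B]
After op 4 (rotate(+2)): offset=2, physical=[A,k,C,b,E,F,G,B], logical=[C,b,E,F,G,B,A,k]
After op 5 (replace(6, 'o')): offset=2, physical=[o,k,C,b,E,F,G,B], logical=[C,b,E,F,G,B,o,k]
After op 6 (swap(1, 2)): offset=2, physical=[o,k,C,E,b,F,G,B], logical=[C,E,b,F,G,B,o,k]
After op 7 (rotate(+1)): offset=3, physical=[o,k,C,E,b,F,G,B], logical=[E,b,F,G,B,o,k,C]
After op 8 (swap(2, 1)): offset=3, physical=[o,k,C,E,F,b,G,B], logical=[E,F,b,G,B,o,k,C]
After op 9 (swap(0, 6)): offset=3, physical=[o,E,C,k,F,b,G,B], logical=[k,F,b,G,B,o,E,C]

Answer: F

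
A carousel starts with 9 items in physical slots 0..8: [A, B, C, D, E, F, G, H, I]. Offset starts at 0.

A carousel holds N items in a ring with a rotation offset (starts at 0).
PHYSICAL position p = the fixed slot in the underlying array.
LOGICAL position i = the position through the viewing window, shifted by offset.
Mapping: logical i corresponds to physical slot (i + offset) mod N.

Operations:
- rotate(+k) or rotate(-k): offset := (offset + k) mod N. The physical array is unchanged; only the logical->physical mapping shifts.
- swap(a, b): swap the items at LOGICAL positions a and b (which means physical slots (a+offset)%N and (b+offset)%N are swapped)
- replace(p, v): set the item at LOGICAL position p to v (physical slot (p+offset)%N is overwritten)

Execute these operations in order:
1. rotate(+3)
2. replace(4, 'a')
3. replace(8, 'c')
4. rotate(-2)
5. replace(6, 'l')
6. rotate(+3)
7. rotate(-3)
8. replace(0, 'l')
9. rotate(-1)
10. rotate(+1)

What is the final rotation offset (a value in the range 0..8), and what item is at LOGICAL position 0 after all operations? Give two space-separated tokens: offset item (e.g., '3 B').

Answer: 1 l

Derivation:
After op 1 (rotate(+3)): offset=3, physical=[A,B,C,D,E,F,G,H,I], logical=[D,E,F,G,H,I,A,B,C]
After op 2 (replace(4, 'a')): offset=3, physical=[A,B,C,D,E,F,G,a,I], logical=[D,E,F,G,a,I,A,B,C]
After op 3 (replace(8, 'c')): offset=3, physical=[A,B,c,D,E,F,G,a,I], logical=[D,E,F,G,a,I,A,B,c]
After op 4 (rotate(-2)): offset=1, physical=[A,B,c,D,E,F,G,a,I], logical=[B,c,D,E,F,G,a,I,A]
After op 5 (replace(6, 'l')): offset=1, physical=[A,B,c,D,E,F,G,l,I], logical=[B,c,D,E,F,G,l,I,A]
After op 6 (rotate(+3)): offset=4, physical=[A,B,c,D,E,F,G,l,I], logical=[E,F,G,l,I,A,B,c,D]
After op 7 (rotate(-3)): offset=1, physical=[A,B,c,D,E,F,G,l,I], logical=[B,c,D,E,F,G,l,I,A]
After op 8 (replace(0, 'l')): offset=1, physical=[A,l,c,D,E,F,G,l,I], logical=[l,c,D,E,F,G,l,I,A]
After op 9 (rotate(-1)): offset=0, physical=[A,l,c,D,E,F,G,l,I], logical=[A,l,c,D,E,F,G,l,I]
After op 10 (rotate(+1)): offset=1, physical=[A,l,c,D,E,F,G,l,I], logical=[l,c,D,E,F,G,l,I,A]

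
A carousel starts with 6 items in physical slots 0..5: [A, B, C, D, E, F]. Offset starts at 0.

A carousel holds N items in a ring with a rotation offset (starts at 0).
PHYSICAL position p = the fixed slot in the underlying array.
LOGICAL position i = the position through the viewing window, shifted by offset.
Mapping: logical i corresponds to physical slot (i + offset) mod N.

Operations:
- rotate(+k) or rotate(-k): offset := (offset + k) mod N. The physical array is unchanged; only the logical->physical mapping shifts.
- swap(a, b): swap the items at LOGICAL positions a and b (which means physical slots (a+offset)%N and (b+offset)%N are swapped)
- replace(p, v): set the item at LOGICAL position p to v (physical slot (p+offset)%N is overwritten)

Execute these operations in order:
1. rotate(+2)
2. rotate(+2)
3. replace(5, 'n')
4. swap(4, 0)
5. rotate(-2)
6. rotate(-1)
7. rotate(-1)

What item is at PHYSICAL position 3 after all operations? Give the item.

Answer: n

Derivation:
After op 1 (rotate(+2)): offset=2, physical=[A,B,C,D,E,F], logical=[C,D,E,F,A,B]
After op 2 (rotate(+2)): offset=4, physical=[A,B,C,D,E,F], logical=[E,F,A,B,C,D]
After op 3 (replace(5, 'n')): offset=4, physical=[A,B,C,n,E,F], logical=[E,F,A,B,C,n]
After op 4 (swap(4, 0)): offset=4, physical=[A,B,E,n,C,F], logical=[C,F,A,B,E,n]
After op 5 (rotate(-2)): offset=2, physical=[A,B,E,n,C,F], logical=[E,n,C,F,A,B]
After op 6 (rotate(-1)): offset=1, physical=[A,B,E,n,C,F], logical=[B,E,n,C,F,A]
After op 7 (rotate(-1)): offset=0, physical=[A,B,E,n,C,F], logical=[A,B,E,n,C,F]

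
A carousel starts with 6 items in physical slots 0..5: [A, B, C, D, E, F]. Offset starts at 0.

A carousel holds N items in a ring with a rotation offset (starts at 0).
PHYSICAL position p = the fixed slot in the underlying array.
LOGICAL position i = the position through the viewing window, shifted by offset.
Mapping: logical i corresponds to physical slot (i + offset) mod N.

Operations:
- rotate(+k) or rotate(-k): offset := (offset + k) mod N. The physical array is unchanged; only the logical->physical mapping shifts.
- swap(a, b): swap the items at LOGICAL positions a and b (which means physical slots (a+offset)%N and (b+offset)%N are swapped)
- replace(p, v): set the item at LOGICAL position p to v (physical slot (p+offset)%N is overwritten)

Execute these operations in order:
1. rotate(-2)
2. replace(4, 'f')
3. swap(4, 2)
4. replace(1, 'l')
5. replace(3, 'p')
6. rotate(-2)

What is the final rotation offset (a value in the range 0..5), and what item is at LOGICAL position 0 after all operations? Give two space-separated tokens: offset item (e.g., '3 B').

Answer: 2 A

Derivation:
After op 1 (rotate(-2)): offset=4, physical=[A,B,C,D,E,F], logical=[E,F,A,B,C,D]
After op 2 (replace(4, 'f')): offset=4, physical=[A,B,f,D,E,F], logical=[E,F,A,B,f,D]
After op 3 (swap(4, 2)): offset=4, physical=[f,B,A,D,E,F], logical=[E,F,f,B,A,D]
After op 4 (replace(1, 'l')): offset=4, physical=[f,B,A,D,E,l], logical=[E,l,f,B,A,D]
After op 5 (replace(3, 'p')): offset=4, physical=[f,p,A,D,E,l], logical=[E,l,f,p,A,D]
After op 6 (rotate(-2)): offset=2, physical=[f,p,A,D,E,l], logical=[A,D,E,l,f,p]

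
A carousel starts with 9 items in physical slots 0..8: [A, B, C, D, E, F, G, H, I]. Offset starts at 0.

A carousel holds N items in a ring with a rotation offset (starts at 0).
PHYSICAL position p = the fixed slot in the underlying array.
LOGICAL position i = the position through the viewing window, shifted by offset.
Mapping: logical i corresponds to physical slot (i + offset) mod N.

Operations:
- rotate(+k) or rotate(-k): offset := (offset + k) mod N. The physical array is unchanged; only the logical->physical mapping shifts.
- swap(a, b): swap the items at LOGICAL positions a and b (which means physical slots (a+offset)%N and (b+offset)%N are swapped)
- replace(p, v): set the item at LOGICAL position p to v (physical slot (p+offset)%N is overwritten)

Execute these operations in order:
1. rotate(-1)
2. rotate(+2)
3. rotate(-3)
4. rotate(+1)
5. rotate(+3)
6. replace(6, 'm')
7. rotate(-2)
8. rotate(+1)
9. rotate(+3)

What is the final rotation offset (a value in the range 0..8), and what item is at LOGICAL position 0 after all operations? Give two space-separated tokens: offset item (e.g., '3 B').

After op 1 (rotate(-1)): offset=8, physical=[A,B,C,D,E,F,G,H,I], logical=[I,A,B,C,D,E,F,G,H]
After op 2 (rotate(+2)): offset=1, physical=[A,B,C,D,E,F,G,H,I], logical=[B,C,D,E,F,G,H,I,A]
After op 3 (rotate(-3)): offset=7, physical=[A,B,C,D,E,F,G,H,I], logical=[H,I,A,B,C,D,E,F,G]
After op 4 (rotate(+1)): offset=8, physical=[A,B,C,D,E,F,G,H,I], logical=[I,A,B,C,D,E,F,G,H]
After op 5 (rotate(+3)): offset=2, physical=[A,B,C,D,E,F,G,H,I], logical=[C,D,E,F,G,H,I,A,B]
After op 6 (replace(6, 'm')): offset=2, physical=[A,B,C,D,E,F,G,H,m], logical=[C,D,E,F,G,H,m,A,B]
After op 7 (rotate(-2)): offset=0, physical=[A,B,C,D,E,F,G,H,m], logical=[A,B,C,D,E,F,G,H,m]
After op 8 (rotate(+1)): offset=1, physical=[A,B,C,D,E,F,G,H,m], logical=[B,C,D,E,F,G,H,m,A]
After op 9 (rotate(+3)): offset=4, physical=[A,B,C,D,E,F,G,H,m], logical=[E,F,G,H,m,A,B,C,D]

Answer: 4 E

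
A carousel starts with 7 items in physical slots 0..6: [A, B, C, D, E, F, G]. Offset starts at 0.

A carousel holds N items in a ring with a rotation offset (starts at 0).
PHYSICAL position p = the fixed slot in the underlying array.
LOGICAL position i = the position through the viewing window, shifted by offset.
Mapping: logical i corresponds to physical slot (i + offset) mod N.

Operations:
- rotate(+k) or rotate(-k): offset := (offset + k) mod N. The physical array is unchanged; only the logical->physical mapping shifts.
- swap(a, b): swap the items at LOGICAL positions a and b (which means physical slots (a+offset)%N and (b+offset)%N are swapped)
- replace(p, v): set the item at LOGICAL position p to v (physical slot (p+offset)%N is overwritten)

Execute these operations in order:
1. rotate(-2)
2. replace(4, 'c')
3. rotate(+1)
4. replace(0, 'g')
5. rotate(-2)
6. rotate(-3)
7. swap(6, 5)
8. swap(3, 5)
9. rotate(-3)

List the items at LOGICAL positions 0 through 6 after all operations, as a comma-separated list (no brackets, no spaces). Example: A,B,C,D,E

Answer: F,E,g,B,c,D,A

Derivation:
After op 1 (rotate(-2)): offset=5, physical=[A,B,C,D,E,F,G], logical=[F,G,A,B,C,D,E]
After op 2 (replace(4, 'c')): offset=5, physical=[A,B,c,D,E,F,G], logical=[F,G,A,B,c,D,E]
After op 3 (rotate(+1)): offset=6, physical=[A,B,c,D,E,F,G], logical=[G,A,B,c,D,E,F]
After op 4 (replace(0, 'g')): offset=6, physical=[A,B,c,D,E,F,g], logical=[g,A,B,c,D,E,F]
After op 5 (rotate(-2)): offset=4, physical=[A,B,c,D,E,F,g], logical=[E,F,g,A,B,c,D]
After op 6 (rotate(-3)): offset=1, physical=[A,B,c,D,E,F,g], logical=[B,c,D,E,F,g,A]
After op 7 (swap(6, 5)): offset=1, physical=[g,B,c,D,E,F,A], logical=[B,c,D,E,F,A,g]
After op 8 (swap(3, 5)): offset=1, physical=[g,B,c,D,A,F,E], logical=[B,c,D,A,F,E,g]
After op 9 (rotate(-3)): offset=5, physical=[g,B,c,D,A,F,E], logical=[F,E,g,B,c,D,A]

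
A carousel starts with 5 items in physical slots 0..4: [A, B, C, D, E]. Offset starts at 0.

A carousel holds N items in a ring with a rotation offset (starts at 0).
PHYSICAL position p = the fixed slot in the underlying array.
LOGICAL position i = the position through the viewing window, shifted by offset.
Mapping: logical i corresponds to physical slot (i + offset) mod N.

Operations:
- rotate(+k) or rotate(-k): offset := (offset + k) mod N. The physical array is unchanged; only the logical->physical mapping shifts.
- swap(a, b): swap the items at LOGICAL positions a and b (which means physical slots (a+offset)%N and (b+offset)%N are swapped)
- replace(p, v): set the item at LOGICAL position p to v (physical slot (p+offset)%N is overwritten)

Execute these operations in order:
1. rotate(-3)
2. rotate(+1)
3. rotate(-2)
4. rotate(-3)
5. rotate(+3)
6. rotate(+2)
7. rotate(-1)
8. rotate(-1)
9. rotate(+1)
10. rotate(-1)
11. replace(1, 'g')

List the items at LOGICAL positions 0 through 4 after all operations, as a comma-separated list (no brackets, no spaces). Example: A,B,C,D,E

After op 1 (rotate(-3)): offset=2, physical=[A,B,C,D,E], logical=[C,D,E,A,B]
After op 2 (rotate(+1)): offset=3, physical=[A,B,C,D,E], logical=[D,E,A,B,C]
After op 3 (rotate(-2)): offset=1, physical=[A,B,C,D,E], logical=[B,C,D,E,A]
After op 4 (rotate(-3)): offset=3, physical=[A,B,C,D,E], logical=[D,E,A,B,C]
After op 5 (rotate(+3)): offset=1, physical=[A,B,C,D,E], logical=[B,C,D,E,A]
After op 6 (rotate(+2)): offset=3, physical=[A,B,C,D,E], logical=[D,E,A,B,C]
After op 7 (rotate(-1)): offset=2, physical=[A,B,C,D,E], logical=[C,D,E,A,B]
After op 8 (rotate(-1)): offset=1, physical=[A,B,C,D,E], logical=[B,C,D,E,A]
After op 9 (rotate(+1)): offset=2, physical=[A,B,C,D,E], logical=[C,D,E,A,B]
After op 10 (rotate(-1)): offset=1, physical=[A,B,C,D,E], logical=[B,C,D,E,A]
After op 11 (replace(1, 'g')): offset=1, physical=[A,B,g,D,E], logical=[B,g,D,E,A]

Answer: B,g,D,E,A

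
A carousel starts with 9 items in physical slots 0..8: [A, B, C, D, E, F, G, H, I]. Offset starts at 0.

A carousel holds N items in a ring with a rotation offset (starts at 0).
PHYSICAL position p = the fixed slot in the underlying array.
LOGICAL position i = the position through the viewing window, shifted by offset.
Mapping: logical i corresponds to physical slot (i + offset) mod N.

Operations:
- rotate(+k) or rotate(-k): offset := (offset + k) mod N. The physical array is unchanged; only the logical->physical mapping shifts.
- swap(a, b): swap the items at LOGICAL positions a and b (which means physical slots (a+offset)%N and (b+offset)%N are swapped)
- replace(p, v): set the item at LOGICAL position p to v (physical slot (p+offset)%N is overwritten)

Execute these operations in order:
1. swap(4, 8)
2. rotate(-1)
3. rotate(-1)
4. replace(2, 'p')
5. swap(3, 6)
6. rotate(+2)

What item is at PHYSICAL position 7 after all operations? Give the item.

After op 1 (swap(4, 8)): offset=0, physical=[A,B,C,D,I,F,G,H,E], logical=[A,B,C,D,I,F,G,H,E]
After op 2 (rotate(-1)): offset=8, physical=[A,B,C,D,I,F,G,H,E], logical=[E,A,B,C,D,I,F,G,H]
After op 3 (rotate(-1)): offset=7, physical=[A,B,C,D,I,F,G,H,E], logical=[H,E,A,B,C,D,I,F,G]
After op 4 (replace(2, 'p')): offset=7, physical=[p,B,C,D,I,F,G,H,E], logical=[H,E,p,B,C,D,I,F,G]
After op 5 (swap(3, 6)): offset=7, physical=[p,I,C,D,B,F,G,H,E], logical=[H,E,p,I,C,D,B,F,G]
After op 6 (rotate(+2)): offset=0, physical=[p,I,C,D,B,F,G,H,E], logical=[p,I,C,D,B,F,G,H,E]

Answer: H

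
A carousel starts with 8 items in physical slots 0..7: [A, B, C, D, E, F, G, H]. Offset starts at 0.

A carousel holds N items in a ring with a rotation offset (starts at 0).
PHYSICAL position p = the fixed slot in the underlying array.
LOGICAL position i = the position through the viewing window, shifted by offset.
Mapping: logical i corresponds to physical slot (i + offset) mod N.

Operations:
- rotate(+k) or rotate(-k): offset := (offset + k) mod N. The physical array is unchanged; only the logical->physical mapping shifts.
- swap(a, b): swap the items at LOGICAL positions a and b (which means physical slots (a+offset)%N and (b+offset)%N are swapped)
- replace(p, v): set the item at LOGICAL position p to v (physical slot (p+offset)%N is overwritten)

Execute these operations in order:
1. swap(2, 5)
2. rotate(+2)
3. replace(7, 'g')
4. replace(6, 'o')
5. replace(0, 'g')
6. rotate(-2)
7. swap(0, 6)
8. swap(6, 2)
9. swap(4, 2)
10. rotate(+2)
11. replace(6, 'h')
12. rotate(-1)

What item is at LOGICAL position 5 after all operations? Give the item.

Answer: g

Derivation:
After op 1 (swap(2, 5)): offset=0, physical=[A,B,F,D,E,C,G,H], logical=[A,B,F,D,E,C,G,H]
After op 2 (rotate(+2)): offset=2, physical=[A,B,F,D,E,C,G,H], logical=[F,D,E,C,G,H,A,B]
After op 3 (replace(7, 'g')): offset=2, physical=[A,g,F,D,E,C,G,H], logical=[F,D,E,C,G,H,A,g]
After op 4 (replace(6, 'o')): offset=2, physical=[o,g,F,D,E,C,G,H], logical=[F,D,E,C,G,H,o,g]
After op 5 (replace(0, 'g')): offset=2, physical=[o,g,g,D,E,C,G,H], logical=[g,D,E,C,G,H,o,g]
After op 6 (rotate(-2)): offset=0, physical=[o,g,g,D,E,C,G,H], logical=[o,g,g,D,E,C,G,H]
After op 7 (swap(0, 6)): offset=0, physical=[G,g,g,D,E,C,o,H], logical=[G,g,g,D,E,C,o,H]
After op 8 (swap(6, 2)): offset=0, physical=[G,g,o,D,E,C,g,H], logical=[G,g,o,D,E,C,g,H]
After op 9 (swap(4, 2)): offset=0, physical=[G,g,E,D,o,C,g,H], logical=[G,g,E,D,o,C,g,H]
After op 10 (rotate(+2)): offset=2, physical=[G,g,E,D,o,C,g,H], logical=[E,D,o,C,g,H,G,g]
After op 11 (replace(6, 'h')): offset=2, physical=[h,g,E,D,o,C,g,H], logical=[E,D,o,C,g,H,h,g]
After op 12 (rotate(-1)): offset=1, physical=[h,g,E,D,o,C,g,H], logical=[g,E,D,o,C,g,H,h]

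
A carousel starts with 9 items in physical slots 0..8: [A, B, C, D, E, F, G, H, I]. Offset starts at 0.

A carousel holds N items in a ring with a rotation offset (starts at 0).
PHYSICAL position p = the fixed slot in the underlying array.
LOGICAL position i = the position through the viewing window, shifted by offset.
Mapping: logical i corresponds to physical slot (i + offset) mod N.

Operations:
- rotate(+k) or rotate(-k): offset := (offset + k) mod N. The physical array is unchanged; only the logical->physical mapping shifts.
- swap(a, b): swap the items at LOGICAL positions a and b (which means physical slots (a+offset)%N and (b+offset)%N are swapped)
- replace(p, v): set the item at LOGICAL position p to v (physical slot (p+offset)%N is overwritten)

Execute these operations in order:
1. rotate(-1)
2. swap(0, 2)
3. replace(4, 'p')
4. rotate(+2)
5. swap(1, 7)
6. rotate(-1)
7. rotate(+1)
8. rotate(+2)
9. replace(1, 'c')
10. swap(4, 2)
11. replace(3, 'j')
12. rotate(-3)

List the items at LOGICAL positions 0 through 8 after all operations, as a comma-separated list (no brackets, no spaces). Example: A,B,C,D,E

Answer: A,I,B,p,c,H,j,F,C

Derivation:
After op 1 (rotate(-1)): offset=8, physical=[A,B,C,D,E,F,G,H,I], logical=[I,A,B,C,D,E,F,G,H]
After op 2 (swap(0, 2)): offset=8, physical=[A,I,C,D,E,F,G,H,B], logical=[B,A,I,C,D,E,F,G,H]
After op 3 (replace(4, 'p')): offset=8, physical=[A,I,C,p,E,F,G,H,B], logical=[B,A,I,C,p,E,F,G,H]
After op 4 (rotate(+2)): offset=1, physical=[A,I,C,p,E,F,G,H,B], logical=[I,C,p,E,F,G,H,B,A]
After op 5 (swap(1, 7)): offset=1, physical=[A,I,B,p,E,F,G,H,C], logical=[I,B,p,E,F,G,H,C,A]
After op 6 (rotate(-1)): offset=0, physical=[A,I,B,p,E,F,G,H,C], logical=[A,I,B,p,E,F,G,H,C]
After op 7 (rotate(+1)): offset=1, physical=[A,I,B,p,E,F,G,H,C], logical=[I,B,p,E,F,G,H,C,A]
After op 8 (rotate(+2)): offset=3, physical=[A,I,B,p,E,F,G,H,C], logical=[p,E,F,G,H,C,A,I,B]
After op 9 (replace(1, 'c')): offset=3, physical=[A,I,B,p,c,F,G,H,C], logical=[p,c,F,G,H,C,A,I,B]
After op 10 (swap(4, 2)): offset=3, physical=[A,I,B,p,c,H,G,F,C], logical=[p,c,H,G,F,C,A,I,B]
After op 11 (replace(3, 'j')): offset=3, physical=[A,I,B,p,c,H,j,F,C], logical=[p,c,H,j,F,C,A,I,B]
After op 12 (rotate(-3)): offset=0, physical=[A,I,B,p,c,H,j,F,C], logical=[A,I,B,p,c,H,j,F,C]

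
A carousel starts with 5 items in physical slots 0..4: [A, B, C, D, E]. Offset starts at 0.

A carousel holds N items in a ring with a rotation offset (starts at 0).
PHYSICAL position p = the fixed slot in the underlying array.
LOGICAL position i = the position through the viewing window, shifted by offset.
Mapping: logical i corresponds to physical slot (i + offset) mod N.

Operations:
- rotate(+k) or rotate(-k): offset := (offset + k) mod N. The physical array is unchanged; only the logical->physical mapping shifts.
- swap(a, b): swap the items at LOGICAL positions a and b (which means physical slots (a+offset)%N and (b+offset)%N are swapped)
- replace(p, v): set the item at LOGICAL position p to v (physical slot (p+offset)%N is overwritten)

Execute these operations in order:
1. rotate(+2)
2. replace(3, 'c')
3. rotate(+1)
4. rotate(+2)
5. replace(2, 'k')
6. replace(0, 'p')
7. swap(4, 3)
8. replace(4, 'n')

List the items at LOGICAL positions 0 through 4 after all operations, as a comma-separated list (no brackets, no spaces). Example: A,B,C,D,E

Answer: p,B,k,E,n

Derivation:
After op 1 (rotate(+2)): offset=2, physical=[A,B,C,D,E], logical=[C,D,E,A,B]
After op 2 (replace(3, 'c')): offset=2, physical=[c,B,C,D,E], logical=[C,D,E,c,B]
After op 3 (rotate(+1)): offset=3, physical=[c,B,C,D,E], logical=[D,E,c,B,C]
After op 4 (rotate(+2)): offset=0, physical=[c,B,C,D,E], logical=[c,B,C,D,E]
After op 5 (replace(2, 'k')): offset=0, physical=[c,B,k,D,E], logical=[c,B,k,D,E]
After op 6 (replace(0, 'p')): offset=0, physical=[p,B,k,D,E], logical=[p,B,k,D,E]
After op 7 (swap(4, 3)): offset=0, physical=[p,B,k,E,D], logical=[p,B,k,E,D]
After op 8 (replace(4, 'n')): offset=0, physical=[p,B,k,E,n], logical=[p,B,k,E,n]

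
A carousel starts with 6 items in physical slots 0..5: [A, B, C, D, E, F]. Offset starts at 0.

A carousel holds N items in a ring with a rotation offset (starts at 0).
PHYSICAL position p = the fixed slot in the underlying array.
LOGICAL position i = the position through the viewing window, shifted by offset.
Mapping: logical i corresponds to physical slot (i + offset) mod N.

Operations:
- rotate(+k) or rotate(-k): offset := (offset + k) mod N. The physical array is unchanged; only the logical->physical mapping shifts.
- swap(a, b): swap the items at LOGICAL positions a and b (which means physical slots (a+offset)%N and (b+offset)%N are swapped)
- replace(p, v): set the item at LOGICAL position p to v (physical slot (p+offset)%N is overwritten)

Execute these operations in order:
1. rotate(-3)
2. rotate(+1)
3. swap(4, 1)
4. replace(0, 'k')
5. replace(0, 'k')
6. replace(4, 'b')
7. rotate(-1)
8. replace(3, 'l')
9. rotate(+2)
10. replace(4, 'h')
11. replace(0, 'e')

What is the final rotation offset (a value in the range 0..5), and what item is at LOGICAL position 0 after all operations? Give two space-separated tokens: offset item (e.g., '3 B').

After op 1 (rotate(-3)): offset=3, physical=[A,B,C,D,E,F], logical=[D,E,F,A,B,C]
After op 2 (rotate(+1)): offset=4, physical=[A,B,C,D,E,F], logical=[E,F,A,B,C,D]
After op 3 (swap(4, 1)): offset=4, physical=[A,B,F,D,E,C], logical=[E,C,A,B,F,D]
After op 4 (replace(0, 'k')): offset=4, physical=[A,B,F,D,k,C], logical=[k,C,A,B,F,D]
After op 5 (replace(0, 'k')): offset=4, physical=[A,B,F,D,k,C], logical=[k,C,A,B,F,D]
After op 6 (replace(4, 'b')): offset=4, physical=[A,B,b,D,k,C], logical=[k,C,A,B,b,D]
After op 7 (rotate(-1)): offset=3, physical=[A,B,b,D,k,C], logical=[D,k,C,A,B,b]
After op 8 (replace(3, 'l')): offset=3, physical=[l,B,b,D,k,C], logical=[D,k,C,l,B,b]
After op 9 (rotate(+2)): offset=5, physical=[l,B,b,D,k,C], logical=[C,l,B,b,D,k]
After op 10 (replace(4, 'h')): offset=5, physical=[l,B,b,h,k,C], logical=[C,l,B,b,h,k]
After op 11 (replace(0, 'e')): offset=5, physical=[l,B,b,h,k,e], logical=[e,l,B,b,h,k]

Answer: 5 e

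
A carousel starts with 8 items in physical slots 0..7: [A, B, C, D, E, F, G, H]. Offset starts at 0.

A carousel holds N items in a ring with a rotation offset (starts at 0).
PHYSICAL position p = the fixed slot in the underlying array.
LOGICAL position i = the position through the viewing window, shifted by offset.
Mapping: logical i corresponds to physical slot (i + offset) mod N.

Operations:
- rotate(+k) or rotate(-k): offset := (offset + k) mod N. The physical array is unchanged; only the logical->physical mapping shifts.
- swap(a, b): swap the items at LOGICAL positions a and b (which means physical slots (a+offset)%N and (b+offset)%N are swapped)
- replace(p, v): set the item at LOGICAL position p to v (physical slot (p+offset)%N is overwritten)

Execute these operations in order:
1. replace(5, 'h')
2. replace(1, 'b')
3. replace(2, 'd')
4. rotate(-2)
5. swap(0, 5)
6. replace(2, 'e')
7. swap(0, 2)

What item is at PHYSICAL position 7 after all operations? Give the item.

After op 1 (replace(5, 'h')): offset=0, physical=[A,B,C,D,E,h,G,H], logical=[A,B,C,D,E,h,G,H]
After op 2 (replace(1, 'b')): offset=0, physical=[A,b,C,D,E,h,G,H], logical=[A,b,C,D,E,h,G,H]
After op 3 (replace(2, 'd')): offset=0, physical=[A,b,d,D,E,h,G,H], logical=[A,b,d,D,E,h,G,H]
After op 4 (rotate(-2)): offset=6, physical=[A,b,d,D,E,h,G,H], logical=[G,H,A,b,d,D,E,h]
After op 5 (swap(0, 5)): offset=6, physical=[A,b,d,G,E,h,D,H], logical=[D,H,A,b,d,G,E,h]
After op 6 (replace(2, 'e')): offset=6, physical=[e,b,d,G,E,h,D,H], logical=[D,H,e,b,d,G,E,h]
After op 7 (swap(0, 2)): offset=6, physical=[D,b,d,G,E,h,e,H], logical=[e,H,D,b,d,G,E,h]

Answer: H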